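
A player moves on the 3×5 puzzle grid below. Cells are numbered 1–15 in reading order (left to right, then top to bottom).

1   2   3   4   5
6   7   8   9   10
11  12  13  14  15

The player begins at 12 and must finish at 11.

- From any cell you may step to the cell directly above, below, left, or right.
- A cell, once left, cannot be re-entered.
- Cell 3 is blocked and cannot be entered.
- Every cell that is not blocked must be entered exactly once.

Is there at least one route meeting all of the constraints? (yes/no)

yes

One route that works: 12 → 13 → 14 → 15 → 10 → 5 → 4 → 9 → 8 → 7 → 2 → 1 → 6 → 11.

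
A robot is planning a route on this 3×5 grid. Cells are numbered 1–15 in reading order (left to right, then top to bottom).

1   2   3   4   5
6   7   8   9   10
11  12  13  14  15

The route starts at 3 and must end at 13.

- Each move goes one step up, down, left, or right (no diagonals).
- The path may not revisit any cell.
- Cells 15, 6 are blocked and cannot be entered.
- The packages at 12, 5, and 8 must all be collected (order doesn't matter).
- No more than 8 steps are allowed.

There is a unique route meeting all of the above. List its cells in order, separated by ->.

The 8-move cap with required stops at 12, 5, 8 leaves no slack for detours.
Route from 3: 2× right (reaching 5), down to 10, 3× left (reaching 7), down to 12, right to 13 — 8 moves in all.
Check: all required cells visited; 8 ≤ 8 moves.

3 -> 4 -> 5 -> 10 -> 9 -> 8 -> 7 -> 12 -> 13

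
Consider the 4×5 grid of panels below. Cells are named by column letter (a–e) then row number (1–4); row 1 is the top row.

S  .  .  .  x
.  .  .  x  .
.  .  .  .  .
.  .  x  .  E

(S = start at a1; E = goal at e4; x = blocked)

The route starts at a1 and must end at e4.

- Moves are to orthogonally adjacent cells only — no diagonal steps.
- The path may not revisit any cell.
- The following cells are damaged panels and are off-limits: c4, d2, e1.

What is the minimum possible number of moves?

The Manhattan distance from a1 to e4 is |1−4| + |1−5| = 7, so at least 7 moves are needed.
A route of 7 moves achieves this: a1 → a2 → a3 → b3 → c3 → d3 → d4 → e4.
Since 7 matches the lower bound, it is optimal.

7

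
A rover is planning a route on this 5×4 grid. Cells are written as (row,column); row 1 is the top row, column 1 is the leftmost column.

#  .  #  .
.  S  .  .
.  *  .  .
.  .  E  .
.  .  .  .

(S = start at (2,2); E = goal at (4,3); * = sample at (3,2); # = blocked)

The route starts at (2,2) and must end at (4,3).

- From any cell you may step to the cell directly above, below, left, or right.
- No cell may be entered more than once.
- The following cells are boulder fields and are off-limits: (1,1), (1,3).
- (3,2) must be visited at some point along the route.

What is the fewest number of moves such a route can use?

Any route passes through (3,2) somewhere between (2,2) and (4,3). Summing Manhattan distances along the two legs ((2,2) → (3,2) → (4,3)) gives a lower bound of 1 + 2 = 3 moves.
A route of 3 moves achieves this: (2,2) → (3,2) → (4,2) → (4,3).
Since 3 matches the lower bound, it is optimal.

3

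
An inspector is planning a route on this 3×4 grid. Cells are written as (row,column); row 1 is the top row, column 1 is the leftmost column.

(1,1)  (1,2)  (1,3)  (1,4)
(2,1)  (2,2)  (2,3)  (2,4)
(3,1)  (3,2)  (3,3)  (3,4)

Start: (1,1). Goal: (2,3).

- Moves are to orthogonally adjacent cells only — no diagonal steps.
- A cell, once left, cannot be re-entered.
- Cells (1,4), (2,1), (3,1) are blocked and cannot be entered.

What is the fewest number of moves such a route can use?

3

The Manhattan distance from (1,1) to (2,3) is |1−2| + |1−3| = 3, so at least 3 moves are needed.
A route of 3 moves achieves this: (1,1) → (1,2) → (2,2) → (2,3).
Since 3 matches the lower bound, it is optimal.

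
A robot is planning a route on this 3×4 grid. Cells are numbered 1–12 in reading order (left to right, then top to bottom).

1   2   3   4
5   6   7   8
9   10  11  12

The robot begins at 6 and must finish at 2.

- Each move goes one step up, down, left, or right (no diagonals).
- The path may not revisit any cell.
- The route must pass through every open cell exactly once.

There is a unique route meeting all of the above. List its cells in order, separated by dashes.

6 - 7 - 3 - 4 - 8 - 12 - 11 - 10 - 9 - 5 - 1 - 2

Need to visit all 12 open cells exactly once, starting at 6 and ending at 2.
Cell 4 has only two open neighbours (8 and 3), so the path must pass straight through it: one of those is the cell it's entered from and the other is where it exits.
Route from 6: right 1 to 7, up 1 to 3, right 1 to 4, down 2 to 12, left 3 to 9, up 2 to 1, right 1 to 2 — 11 moves in all.
Check: all 12 open cells covered.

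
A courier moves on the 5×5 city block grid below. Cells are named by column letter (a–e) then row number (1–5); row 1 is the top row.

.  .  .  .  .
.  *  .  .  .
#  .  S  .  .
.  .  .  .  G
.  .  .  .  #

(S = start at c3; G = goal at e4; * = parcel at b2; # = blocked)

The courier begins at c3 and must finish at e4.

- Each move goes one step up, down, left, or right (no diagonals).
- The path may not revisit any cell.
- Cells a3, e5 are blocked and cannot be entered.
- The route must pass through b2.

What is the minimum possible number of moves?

Any route passes through b2 somewhere between c3 and e4. Summing Manhattan distances along the two legs (c3 → b2 → e4) gives a lower bound of 2 + 5 = 7 moves.
A route of 7 moves achieves this: c3 → c2 → b2 → b3 → b4 → c4 → d4 → e4.
Since 7 matches the lower bound, it is optimal.

7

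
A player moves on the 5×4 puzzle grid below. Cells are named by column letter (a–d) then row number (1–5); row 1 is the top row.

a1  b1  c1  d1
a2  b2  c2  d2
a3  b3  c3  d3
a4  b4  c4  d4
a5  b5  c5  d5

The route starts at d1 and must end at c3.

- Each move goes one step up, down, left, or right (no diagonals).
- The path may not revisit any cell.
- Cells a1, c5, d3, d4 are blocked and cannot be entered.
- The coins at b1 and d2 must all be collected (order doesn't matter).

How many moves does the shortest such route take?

7

Any route passes through b1 and d2 in some order between d1 and c3. Summing Manhattan distances along each leg and taking the cheapest ordering (d1 → b1 → d2 → c3) gives a lower bound of 2 + 3 + 2 = 7 moves.
A route of 7 moves achieves this: d1 → d2 → c2 → c1 → b1 → b2 → b3 → c3.
Since 7 matches the lower bound, it is optimal.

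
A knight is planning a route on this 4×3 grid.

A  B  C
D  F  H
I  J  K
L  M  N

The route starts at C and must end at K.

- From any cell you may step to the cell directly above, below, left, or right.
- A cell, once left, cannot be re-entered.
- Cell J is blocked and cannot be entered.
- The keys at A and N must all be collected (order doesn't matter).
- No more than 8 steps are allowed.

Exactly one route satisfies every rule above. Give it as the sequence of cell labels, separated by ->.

The 8-move cap with required stops at A, N leaves no slack for detours.
Route from C: left 2 to A, down 3 to L, right 2 to N, up 1 to K — 8 moves in all.
Check: all required cells visited; 8 ≤ 8 moves.

C -> B -> A -> D -> I -> L -> M -> N -> K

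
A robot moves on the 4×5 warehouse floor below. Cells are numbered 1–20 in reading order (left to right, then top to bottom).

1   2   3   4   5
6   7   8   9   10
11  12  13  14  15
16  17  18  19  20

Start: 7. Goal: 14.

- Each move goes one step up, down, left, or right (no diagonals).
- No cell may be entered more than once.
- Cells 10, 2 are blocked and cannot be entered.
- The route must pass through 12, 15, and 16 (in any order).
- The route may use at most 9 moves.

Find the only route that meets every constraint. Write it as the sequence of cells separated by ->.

7 -> 12 -> 11 -> 16 -> 17 -> 18 -> 19 -> 20 -> 15 -> 14

Any route must reach 12, 15, and 16 and still end at 14 within 9 moves, so the order of the required stops is forced.
Route from 7: down 1 to 12, left 1 to 11, down 1 to 16, right 4 to 20, up 1 to 15, left 1 to 14 — 9 moves in all.
Check: all required cells visited; 9 ≤ 9 moves.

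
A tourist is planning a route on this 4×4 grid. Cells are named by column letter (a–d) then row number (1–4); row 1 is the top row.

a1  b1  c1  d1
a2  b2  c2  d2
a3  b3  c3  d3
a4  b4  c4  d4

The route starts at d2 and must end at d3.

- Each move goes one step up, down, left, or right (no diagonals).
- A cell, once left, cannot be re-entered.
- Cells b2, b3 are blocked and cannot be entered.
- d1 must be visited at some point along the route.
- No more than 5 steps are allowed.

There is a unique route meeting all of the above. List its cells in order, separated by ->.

Any route must reach d1 and still end at d3 within 5 moves, so the order of the required stops is forced.
Route from d2: up 1 to d1, left 1 to c1, down 2 to c3, right 1 to d3 — 5 moves in all.
Check: all required cells visited; 5 ≤ 5 moves.

d2 -> d1 -> c1 -> c2 -> c3 -> d3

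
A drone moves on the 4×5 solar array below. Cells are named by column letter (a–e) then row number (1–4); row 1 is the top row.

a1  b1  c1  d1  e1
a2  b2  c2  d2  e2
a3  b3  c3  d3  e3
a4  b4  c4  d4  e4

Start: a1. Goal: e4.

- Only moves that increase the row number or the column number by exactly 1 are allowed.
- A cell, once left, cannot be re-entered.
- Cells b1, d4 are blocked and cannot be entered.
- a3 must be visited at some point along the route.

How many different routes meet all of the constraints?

A right/down-only route from a1 to e4 makes exactly 3 down-moves and 4 right-moves in some order.
With no other constraints that would be C(7,3) = 35 routes.
Split at a3 and multiply the segment counts (each segment already excludes blocked cells): a1→a3: 1; a3→e4: 1; product = 1.
That gives 1 route.

1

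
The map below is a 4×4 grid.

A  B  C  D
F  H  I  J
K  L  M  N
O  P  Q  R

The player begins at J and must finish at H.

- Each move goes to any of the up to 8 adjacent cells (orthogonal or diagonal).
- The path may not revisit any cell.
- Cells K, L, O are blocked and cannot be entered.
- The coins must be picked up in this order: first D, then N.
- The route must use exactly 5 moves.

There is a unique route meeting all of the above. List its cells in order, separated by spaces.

J D I N M H

The waypoints must appear in the order D, N, with no cell reused.
Route from J: up to D, down-left to I, down-right to N, left to M, up-left to H — 5 moves in all.
Check: order respected (D at step 1, N at step 3); 5 moves as required.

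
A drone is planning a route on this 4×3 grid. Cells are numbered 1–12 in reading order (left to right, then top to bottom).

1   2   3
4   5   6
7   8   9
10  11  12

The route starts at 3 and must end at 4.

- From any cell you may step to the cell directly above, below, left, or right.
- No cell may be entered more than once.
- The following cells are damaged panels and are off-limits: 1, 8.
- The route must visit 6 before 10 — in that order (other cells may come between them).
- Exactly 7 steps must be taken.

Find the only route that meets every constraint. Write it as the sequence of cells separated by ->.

The waypoints must appear in the order 6, 10, with no cell reused.
Route from 3: down 3 to 12, left 2 to 10, up 2 to 4 — 7 moves in all.
Check: order respected (6 at step 1, 10 at step 5); 7 moves as required.

3 -> 6 -> 9 -> 12 -> 11 -> 10 -> 7 -> 4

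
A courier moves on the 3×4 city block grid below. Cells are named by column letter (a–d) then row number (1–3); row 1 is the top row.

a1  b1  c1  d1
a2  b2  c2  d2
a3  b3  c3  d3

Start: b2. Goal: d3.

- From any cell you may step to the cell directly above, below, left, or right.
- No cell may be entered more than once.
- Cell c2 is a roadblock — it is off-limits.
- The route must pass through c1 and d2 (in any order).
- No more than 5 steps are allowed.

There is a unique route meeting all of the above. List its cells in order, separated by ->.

The 5-move cap with required stops at c1, d2 leaves no slack for detours.
Route from b2: up to b1, 2× right (reaching d1), 2× down (reaching d3) — 5 moves in all.
Check: all required cells visited; 5 ≤ 5 moves.

b2 -> b1 -> c1 -> d1 -> d2 -> d3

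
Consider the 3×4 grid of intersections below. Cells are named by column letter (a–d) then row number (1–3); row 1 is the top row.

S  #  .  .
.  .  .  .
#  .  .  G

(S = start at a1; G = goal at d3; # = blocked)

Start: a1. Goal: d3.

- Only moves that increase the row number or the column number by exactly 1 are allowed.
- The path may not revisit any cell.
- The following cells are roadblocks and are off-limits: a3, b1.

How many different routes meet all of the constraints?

A right/down-only route from a1 to d3 makes exactly 2 down-moves and 3 right-moves in some order.
With no other constraints that would be C(5,2) = 10 routes.
Subtract routes through each blocked cell (inclusion–exclusion for overlaps): − through b1: 6 − through a3: 1 → 3.
That gives 3 routes.

3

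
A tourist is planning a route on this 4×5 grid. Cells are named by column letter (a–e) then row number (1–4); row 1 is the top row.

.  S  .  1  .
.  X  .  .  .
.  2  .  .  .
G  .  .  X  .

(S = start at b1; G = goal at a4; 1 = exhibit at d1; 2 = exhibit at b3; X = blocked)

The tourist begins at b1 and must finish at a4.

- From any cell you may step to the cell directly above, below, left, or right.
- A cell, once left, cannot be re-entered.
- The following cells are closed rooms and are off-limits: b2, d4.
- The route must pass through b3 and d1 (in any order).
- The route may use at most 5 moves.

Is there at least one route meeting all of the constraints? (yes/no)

Even ignoring the no-revisit rule, getting from b1 to a4, taking the cheapest ordering b1 → d1 → b3 → a4 needs at least 2 + 4 + 2 = 8 moves (Manhattan distance per leg), which exceeds the 5-move limit.

no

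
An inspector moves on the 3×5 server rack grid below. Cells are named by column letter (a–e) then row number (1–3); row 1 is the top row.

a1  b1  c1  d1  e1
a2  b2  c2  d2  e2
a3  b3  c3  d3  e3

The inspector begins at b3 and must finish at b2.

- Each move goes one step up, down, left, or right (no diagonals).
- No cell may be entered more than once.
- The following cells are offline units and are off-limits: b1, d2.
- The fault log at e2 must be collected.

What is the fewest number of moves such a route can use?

Any route passes through e2 somewhere between b3 and b2. Summing Manhattan distances along the two legs (b3 → e2 → b2) gives a lower bound of 4 + 3 = 7 moves.
That bound ignores the blocked cells. Measuring each leg by the fewest moves that actually steer around them (b3→e2: 4; e2→b2: 5) raises the lower bound to 9.
A route of 9 moves exists: b3 → c3 → d3 → e3 → e2 → e1 → d1 → c1 → c2 → b2.
Since 9 matches that lower bound, it is optimal.

9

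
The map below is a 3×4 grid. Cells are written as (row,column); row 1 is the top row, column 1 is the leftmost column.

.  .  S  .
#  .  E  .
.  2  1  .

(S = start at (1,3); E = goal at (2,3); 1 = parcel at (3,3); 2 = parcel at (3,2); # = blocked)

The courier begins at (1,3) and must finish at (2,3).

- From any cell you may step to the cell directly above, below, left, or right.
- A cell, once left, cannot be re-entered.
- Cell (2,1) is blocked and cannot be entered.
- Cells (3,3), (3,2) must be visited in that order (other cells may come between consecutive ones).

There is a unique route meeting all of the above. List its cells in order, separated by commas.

The waypoints must appear in the order (3,3), (3,2), with no cell reused.
Route from (1,3): right to (1,4), 2× down (reaching (3,4)), 2× left (reaching (3,2)), up to (2,2), right to (2,3) — 7 moves in all.
Check: order respected (1 at step 4, 2 at step 5).

(1,3), (1,4), (2,4), (3,4), (3,3), (3,2), (2,2), (2,3)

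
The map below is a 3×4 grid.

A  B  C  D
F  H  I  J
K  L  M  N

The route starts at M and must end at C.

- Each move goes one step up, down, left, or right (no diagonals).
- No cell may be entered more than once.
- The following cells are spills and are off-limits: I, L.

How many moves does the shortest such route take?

4

The Manhattan distance from M to C is |3−1| + |3−3| = 2, so at least 2 moves are needed.
That bound ignores the blocked cells. Measuring each leg by the fewest moves that actually steer around them (M→C: 4) raises the lower bound to 4.
A route of 4 moves exists: M → N → J → D → C.
Since 4 matches that lower bound, it is optimal.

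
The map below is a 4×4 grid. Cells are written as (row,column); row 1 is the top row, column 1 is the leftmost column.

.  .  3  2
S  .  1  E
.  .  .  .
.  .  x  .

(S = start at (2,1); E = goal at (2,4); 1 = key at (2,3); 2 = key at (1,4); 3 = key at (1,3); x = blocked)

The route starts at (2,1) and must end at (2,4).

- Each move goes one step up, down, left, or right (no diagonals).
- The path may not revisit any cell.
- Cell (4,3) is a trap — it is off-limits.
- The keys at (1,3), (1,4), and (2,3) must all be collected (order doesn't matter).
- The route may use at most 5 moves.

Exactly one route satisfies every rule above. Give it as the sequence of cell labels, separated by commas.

(2,1), (2,2), (2,3), (1,3), (1,4), (2,4)

Any route must reach (1,3), (1,4), and (2,3) and still end at (2,4) within 5 moves, so the order of the required stops is forced.
Route from (2,1): 2× right (reaching (2,3)), up to (1,3), right to (1,4), down to (2,4) — 5 moves in all.
Check: all required cells visited; 5 ≤ 5 moves.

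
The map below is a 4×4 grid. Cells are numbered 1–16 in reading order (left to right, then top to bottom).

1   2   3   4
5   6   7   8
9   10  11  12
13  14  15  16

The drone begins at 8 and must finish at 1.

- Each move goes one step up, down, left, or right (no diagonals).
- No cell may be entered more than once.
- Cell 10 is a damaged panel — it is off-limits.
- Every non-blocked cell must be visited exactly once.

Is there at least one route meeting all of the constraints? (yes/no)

yes

One route that works: 8 → 4 → 3 → 7 → 11 → 12 → 16 → 15 → 14 → 13 → 9 → 5 → 6 → 2 → 1.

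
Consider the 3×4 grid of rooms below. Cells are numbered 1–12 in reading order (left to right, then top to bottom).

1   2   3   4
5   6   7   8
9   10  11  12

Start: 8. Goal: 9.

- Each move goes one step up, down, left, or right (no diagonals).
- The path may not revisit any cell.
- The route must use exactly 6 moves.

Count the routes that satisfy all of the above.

14

Need simple routes of exactly 6 moves from 8 to 9 (Manhattan distance 4, so 1 moves are spent on a detour and 1 undoing it).
Branch systematically from the start, pruning whenever the remaining move budget drops below the Manhattan distance to 9 or differs from it in parity. Grouping the completions by first move — via 4: 6; via 12: 3; via 7: 5 — and summing: 6 + 3 + 5 = 14.
That gives 14 routes.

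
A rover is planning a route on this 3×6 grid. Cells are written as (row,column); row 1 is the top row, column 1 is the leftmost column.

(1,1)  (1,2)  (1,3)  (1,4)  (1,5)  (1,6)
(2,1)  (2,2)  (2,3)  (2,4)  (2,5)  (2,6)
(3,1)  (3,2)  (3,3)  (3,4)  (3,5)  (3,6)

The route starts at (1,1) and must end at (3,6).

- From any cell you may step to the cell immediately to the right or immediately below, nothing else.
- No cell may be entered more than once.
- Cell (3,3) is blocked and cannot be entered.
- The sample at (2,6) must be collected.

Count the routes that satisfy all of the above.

6

A right/down-only route from (1,1) to (3,6) makes exactly 2 down-moves and 5 right-moves in some order.
With no other constraints that would be C(7,2) = 21 routes.
Split at (2,6) and multiply the segment counts (each segment already excludes blocked cells): (1,1)→(2,6): 6; (2,6)→(3,6): 1; product = 6.
That gives 6 routes.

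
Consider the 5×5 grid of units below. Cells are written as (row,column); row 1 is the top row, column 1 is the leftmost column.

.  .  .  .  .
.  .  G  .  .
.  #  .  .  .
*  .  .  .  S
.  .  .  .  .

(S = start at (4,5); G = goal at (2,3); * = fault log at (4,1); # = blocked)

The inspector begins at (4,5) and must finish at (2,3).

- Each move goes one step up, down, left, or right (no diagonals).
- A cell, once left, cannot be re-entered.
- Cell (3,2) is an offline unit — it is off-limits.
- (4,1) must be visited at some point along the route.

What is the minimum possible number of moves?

8

Any route passes through (4,1) somewhere between (4,5) and (2,3). Summing Manhattan distances along the two legs ((4,5) → (4,1) → (2,3)) gives a lower bound of 4 + 4 = 8 moves.
A route of 8 moves achieves this: (4,5) → (4,4) → (4,3) → (4,2) → (4,1) → (3,1) → (2,1) → (2,2) → (2,3).
Since 8 matches the lower bound, it is optimal.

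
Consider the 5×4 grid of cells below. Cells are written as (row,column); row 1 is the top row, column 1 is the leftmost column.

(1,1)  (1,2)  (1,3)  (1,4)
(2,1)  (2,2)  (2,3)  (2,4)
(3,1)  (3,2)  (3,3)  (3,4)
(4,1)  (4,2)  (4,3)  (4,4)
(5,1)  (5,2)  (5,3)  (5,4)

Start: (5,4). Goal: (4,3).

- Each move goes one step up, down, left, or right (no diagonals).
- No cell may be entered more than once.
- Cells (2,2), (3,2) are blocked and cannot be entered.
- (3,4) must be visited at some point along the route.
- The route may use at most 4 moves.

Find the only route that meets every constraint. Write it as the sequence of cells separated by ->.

The budget equals the shortest possible length, so every move has to be on a shortest route through the required cells.
Route from (5,4): 2× up (reaching (3,4)), left to (3,3), down to (4,3) — 4 moves in all.
Check: all required cells visited; 4 ≤ 4 moves.

(5,4) -> (4,4) -> (3,4) -> (3,3) -> (4,3)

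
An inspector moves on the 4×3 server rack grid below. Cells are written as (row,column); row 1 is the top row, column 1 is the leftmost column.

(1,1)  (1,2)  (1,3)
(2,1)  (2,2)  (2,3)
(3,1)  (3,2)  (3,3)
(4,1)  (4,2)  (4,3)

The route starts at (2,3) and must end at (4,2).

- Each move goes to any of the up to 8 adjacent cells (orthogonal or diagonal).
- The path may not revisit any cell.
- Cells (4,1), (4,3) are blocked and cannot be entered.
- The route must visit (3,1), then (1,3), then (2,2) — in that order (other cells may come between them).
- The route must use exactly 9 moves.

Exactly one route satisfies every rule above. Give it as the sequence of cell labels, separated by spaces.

(2,3) (3,2) (3,1) (2,1) (1,1) (1,2) (1,3) (2,2) (3,3) (4,2)

The waypoints must appear in the order (3,1), (1,3), (2,2), with no cell reused.
Route from (2,3): down-left 1 to (3,2), left 1 to (3,1), up 2 to (1,1), right 2 to (1,3), down-left 1 to (2,2), down-right 1 to (3,3), down-left 1 to (4,2) — 9 moves in all.
Check: order respected ((3,1) at step 2, (1,3) at step 6, (2,2) at step 7); 9 moves as required.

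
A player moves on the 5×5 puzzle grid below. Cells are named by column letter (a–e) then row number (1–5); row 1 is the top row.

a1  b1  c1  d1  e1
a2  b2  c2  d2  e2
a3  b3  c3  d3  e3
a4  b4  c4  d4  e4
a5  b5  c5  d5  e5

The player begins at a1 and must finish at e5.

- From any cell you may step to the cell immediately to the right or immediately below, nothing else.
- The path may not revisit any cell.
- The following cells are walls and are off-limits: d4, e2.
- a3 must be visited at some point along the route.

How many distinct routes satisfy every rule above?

7

A right/down-only route from a1 to e5 makes exactly 4 down-moves and 4 right-moves in some order.
With no other constraints that would be C(8,4) = 70 routes.
Split at a3 and multiply the segment counts (each segment already excludes blocked cells): a1→a3: 1; a3→e5: 7; product = 7.
That gives 7 routes.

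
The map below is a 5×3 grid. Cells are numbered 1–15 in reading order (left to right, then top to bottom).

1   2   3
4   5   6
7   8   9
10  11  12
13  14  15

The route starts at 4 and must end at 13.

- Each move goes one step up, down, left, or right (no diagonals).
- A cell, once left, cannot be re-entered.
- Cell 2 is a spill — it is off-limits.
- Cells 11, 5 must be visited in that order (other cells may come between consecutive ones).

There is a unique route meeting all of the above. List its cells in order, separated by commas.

The waypoints must appear in the order 11, 5, with no cell reused.
Route from 4: 2× down (reaching 10), right to 11, 2× up (reaching 5), right to 6, 3× down (reaching 15), 2× left (reaching 13) — 11 moves in all.
Check: order respected (11 at step 3, 5 at step 5).

4, 7, 10, 11, 8, 5, 6, 9, 12, 15, 14, 13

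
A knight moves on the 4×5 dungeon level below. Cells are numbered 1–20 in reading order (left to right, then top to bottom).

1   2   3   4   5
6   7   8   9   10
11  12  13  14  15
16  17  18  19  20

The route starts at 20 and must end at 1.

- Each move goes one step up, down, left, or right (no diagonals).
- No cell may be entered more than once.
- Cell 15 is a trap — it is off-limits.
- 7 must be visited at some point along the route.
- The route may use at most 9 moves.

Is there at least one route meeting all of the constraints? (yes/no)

yes

One route that works: 20 → 19 → 14 → 9 → 8 → 7 → 2 → 1.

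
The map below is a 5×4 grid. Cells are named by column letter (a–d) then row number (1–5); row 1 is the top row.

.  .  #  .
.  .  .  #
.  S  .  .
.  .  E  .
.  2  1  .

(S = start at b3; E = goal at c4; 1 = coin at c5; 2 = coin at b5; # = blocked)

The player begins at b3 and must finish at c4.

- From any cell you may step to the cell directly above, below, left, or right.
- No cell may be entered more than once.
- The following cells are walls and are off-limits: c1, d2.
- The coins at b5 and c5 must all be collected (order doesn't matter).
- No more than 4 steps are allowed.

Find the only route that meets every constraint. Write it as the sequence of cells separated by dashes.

b3 - b4 - b5 - c5 - c4

The budget equals the shortest possible length, so every move has to be on a shortest route through the required cells.
Route from b3: down 2 to b5, right 1 to c5, up 1 to c4 — 4 moves in all.
Check: all required cells visited; 4 ≤ 4 moves.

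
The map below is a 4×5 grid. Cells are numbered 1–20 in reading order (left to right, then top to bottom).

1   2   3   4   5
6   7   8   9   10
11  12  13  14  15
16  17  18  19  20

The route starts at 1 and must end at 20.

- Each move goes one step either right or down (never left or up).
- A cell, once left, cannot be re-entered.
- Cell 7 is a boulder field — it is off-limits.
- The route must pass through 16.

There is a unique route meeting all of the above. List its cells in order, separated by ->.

Moves only go right or down, so the column and row indices never decrease.
Route from 1: down 3 to 16, right 4 to 20 — 7 moves in all.
Check: all required cells visited.

1 -> 6 -> 11 -> 16 -> 17 -> 18 -> 19 -> 20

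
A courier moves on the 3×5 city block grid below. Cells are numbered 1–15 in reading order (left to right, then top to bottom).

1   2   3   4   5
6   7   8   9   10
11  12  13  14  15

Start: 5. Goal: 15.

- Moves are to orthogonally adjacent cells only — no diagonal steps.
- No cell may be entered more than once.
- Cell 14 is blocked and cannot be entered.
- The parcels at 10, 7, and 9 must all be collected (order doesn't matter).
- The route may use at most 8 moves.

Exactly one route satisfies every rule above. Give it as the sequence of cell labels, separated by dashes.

The 8-move cap with required stops at 10, 7, 9 leaves no slack for detours.
Route from 5: left 3 to 2, down 1 to 7, right 3 to 10, down 1 to 15 — 8 moves in all.
Check: all required cells visited; 8 ≤ 8 moves.

5 - 4 - 3 - 2 - 7 - 8 - 9 - 10 - 15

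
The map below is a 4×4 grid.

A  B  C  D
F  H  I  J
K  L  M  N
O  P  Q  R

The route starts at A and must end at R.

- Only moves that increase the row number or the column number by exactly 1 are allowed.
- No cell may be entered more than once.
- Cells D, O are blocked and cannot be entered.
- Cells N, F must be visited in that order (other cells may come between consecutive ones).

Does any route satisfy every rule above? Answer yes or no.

no

F lies above N, so going from N to F would need an upward move — but moves only go right/down, so N cannot be visited before F.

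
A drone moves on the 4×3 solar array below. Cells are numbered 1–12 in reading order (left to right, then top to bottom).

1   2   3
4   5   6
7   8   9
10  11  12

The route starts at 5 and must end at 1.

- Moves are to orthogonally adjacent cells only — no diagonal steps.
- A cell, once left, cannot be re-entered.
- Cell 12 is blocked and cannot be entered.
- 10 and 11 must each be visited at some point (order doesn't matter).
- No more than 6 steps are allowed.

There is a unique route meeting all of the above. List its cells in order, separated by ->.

The 6-move cap with required stops at 10, 11 leaves no slack for detours.
Route from 5: down 2 to 11, left 1 to 10, up 3 to 1 — 6 moves in all.
Check: all required cells visited; 6 ≤ 6 moves.

5 -> 8 -> 11 -> 10 -> 7 -> 4 -> 1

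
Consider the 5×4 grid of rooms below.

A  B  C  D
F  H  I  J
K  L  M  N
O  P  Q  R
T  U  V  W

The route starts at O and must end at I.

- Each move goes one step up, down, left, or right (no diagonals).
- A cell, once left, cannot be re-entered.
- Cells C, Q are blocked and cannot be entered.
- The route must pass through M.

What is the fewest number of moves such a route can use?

Any route passes through M somewhere between O and I. Summing Manhattan distances along the two legs (O → M → I) gives a lower bound of 3 + 1 = 4 moves.
A route of 4 moves achieves this: O → K → L → M → I.
Since 4 matches the lower bound, it is optimal.

4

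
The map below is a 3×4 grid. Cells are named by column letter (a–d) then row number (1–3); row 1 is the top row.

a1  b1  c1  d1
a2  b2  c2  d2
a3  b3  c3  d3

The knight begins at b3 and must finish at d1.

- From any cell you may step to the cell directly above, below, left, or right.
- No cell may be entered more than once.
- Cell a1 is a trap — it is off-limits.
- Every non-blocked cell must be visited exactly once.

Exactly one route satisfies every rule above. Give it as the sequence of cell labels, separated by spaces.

b3 a3 a2 b2 b1 c1 c2 c3 d3 d2 d1

Need to visit all 11 open cells exactly once, starting at b3 and ending at d1.
Cell a3 has only two open neighbours (a2 and b3), so the path must pass straight through it: one of those is the cell it's entered from and the other is where it exits.
Route from b3: left 1 to a3, up 1 to a2, right 1 to b2, up 1 to b1, right 1 to c1, down 2 to c3, right 1 to d3, up 2 to d1 — 10 moves in all.
Check: all 11 open cells covered.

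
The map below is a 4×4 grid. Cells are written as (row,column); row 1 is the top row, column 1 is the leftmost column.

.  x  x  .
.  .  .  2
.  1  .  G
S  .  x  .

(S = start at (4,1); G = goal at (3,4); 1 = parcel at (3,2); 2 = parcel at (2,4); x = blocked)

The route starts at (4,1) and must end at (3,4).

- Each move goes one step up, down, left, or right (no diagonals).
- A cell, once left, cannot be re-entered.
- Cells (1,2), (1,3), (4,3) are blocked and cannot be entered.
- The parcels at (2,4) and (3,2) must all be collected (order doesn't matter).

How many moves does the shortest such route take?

6

Any route passes through (2,4) and (3,2) in some order between (4,1) and (3,4). Summing Manhattan distances along each leg and taking the cheapest ordering ((4,1) → (3,2) → (2,4) → (3,4)) gives a lower bound of 2 + 3 + 1 = 6 moves.
A route of 6 moves achieves this: (4,1) → (3,1) → (3,2) → (2,2) → (2,3) → (2,4) → (3,4).
Since 6 matches the lower bound, it is optimal.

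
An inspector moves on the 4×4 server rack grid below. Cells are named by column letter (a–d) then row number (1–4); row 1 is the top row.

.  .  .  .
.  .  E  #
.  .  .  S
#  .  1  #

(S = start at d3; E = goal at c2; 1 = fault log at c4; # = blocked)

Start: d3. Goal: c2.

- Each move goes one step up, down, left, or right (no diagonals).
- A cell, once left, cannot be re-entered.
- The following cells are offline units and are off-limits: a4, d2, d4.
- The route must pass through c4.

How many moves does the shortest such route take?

Any route passes through c4 somewhere between d3 and c2. Summing Manhattan distances along the two legs (d3 → c4 → c2) gives a lower bound of 2 + 2 = 4 moves.
The shortest route satisfying every rule uses 6 moves: d3 → c3 → c4 → b4 → b3 → b2 → c2.
The bound of 4 isn't tight here; checking systematically, no route of length 4 through 5 satisfies every constraint, so 6 is the minimum.

6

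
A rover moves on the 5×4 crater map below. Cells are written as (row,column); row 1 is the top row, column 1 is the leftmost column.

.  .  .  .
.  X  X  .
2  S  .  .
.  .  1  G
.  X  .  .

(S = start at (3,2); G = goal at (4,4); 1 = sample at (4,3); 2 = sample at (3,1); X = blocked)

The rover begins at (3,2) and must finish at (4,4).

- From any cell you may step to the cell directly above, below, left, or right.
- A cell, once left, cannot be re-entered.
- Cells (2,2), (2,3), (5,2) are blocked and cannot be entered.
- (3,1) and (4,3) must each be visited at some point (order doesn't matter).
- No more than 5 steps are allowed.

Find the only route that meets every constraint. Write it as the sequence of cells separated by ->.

The 5-move cap with required stops at (3,1), (4,3) leaves no slack for detours.
Route from (3,2): left to (3,1), down to (4,1), 3× right (reaching (4,4)) — 5 moves in all.
Check: all required cells visited; 5 ≤ 5 moves.

(3,2) -> (3,1) -> (4,1) -> (4,2) -> (4,3) -> (4,4)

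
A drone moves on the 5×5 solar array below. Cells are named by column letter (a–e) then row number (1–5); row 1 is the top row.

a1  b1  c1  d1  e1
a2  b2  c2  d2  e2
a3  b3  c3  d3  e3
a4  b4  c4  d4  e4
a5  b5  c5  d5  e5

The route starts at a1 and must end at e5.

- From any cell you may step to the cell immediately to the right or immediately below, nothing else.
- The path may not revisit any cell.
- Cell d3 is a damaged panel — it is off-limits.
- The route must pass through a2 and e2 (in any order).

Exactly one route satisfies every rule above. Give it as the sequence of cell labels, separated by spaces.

a1 a2 b2 c2 d2 e2 e3 e4 e5

Moves only go right or down, so the column and row indices never decrease.
Route from a1: down to a2, 4× right (reaching e2), 3× down (reaching e5) — 8 moves in all.
Check: all required cells visited.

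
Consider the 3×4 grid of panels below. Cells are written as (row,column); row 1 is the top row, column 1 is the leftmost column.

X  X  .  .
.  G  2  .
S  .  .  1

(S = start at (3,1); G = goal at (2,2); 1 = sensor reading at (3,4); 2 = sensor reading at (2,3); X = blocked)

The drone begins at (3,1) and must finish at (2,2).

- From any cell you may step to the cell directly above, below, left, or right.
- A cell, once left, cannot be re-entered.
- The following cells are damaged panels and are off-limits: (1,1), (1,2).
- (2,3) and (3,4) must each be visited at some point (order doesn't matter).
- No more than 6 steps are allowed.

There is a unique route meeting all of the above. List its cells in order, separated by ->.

The 6-move cap with required stops at (2,3), (3,4) leaves no slack for detours.
Route from (3,1): right 3 to (3,4), up 1 to (2,4), left 2 to (2,2) — 6 moves in all.
Check: all required cells visited; 6 ≤ 6 moves.

(3,1) -> (3,2) -> (3,3) -> (3,4) -> (2,4) -> (2,3) -> (2,2)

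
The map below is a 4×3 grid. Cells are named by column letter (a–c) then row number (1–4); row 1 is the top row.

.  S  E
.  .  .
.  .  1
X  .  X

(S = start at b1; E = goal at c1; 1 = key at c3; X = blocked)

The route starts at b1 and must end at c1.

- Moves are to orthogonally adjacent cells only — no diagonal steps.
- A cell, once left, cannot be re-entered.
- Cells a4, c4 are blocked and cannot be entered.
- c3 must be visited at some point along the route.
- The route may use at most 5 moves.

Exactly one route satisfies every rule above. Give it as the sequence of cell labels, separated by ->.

b1 -> b2 -> b3 -> c3 -> c2 -> c1

Any route must reach c3 and still end at c1 within 5 moves, so the order of the required stops is forced.
Route from b1: 2× down (reaching b3), right to c3, 2× up (reaching c1) — 5 moves in all.
Check: all required cells visited; 5 ≤ 5 moves.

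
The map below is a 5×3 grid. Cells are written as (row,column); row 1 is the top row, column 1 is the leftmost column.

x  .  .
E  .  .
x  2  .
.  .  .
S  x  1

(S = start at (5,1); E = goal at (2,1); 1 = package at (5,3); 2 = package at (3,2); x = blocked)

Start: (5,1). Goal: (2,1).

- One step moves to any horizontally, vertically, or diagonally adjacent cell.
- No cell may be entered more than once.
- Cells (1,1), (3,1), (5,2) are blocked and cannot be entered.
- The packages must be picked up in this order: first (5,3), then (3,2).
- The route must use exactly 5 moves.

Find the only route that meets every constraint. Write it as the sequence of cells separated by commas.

(5,1), (4,2), (5,3), (4,3), (3,2), (2,1)

The waypoints must appear in the order (5,3), (3,2), with no cell reused.
Route from (5,1): up-right to (4,2), down-right to (5,3), up to (4,3), 2× up-left (reaching (2,1)) — 5 moves in all.
Check: order respected (1 at step 2, 2 at step 4); 5 moves as required.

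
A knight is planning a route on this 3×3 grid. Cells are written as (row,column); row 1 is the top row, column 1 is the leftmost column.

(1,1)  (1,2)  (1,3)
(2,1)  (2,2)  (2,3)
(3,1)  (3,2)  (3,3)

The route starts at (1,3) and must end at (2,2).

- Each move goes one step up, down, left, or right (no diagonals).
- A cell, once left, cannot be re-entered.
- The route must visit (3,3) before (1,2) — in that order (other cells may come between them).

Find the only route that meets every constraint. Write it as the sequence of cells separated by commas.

(1,3), (2,3), (3,3), (3,2), (3,1), (2,1), (1,1), (1,2), (2,2)

The waypoints must appear in the order (3,3), (1,2), with no cell reused.
Route from (1,3): down 2 to (3,3), left 2 to (3,1), up 2 to (1,1), right 1 to (1,2), down 1 to (2,2) — 8 moves in all.
Check: order respected ((3,3) at step 2, (1,2) at step 7).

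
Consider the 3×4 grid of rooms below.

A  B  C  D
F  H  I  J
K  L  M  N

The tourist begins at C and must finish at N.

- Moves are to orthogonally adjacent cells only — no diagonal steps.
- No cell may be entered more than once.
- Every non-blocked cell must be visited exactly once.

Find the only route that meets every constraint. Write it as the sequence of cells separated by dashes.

C - D - J - I - H - B - A - F - K - L - M - N

Need to visit all 12 open cells exactly once, starting at C and ending at N.
Cell D has only two open neighbours (J and C), so the path must pass straight through it: one of those is the cell it's entered from and the other is where it exits.
Route from C: right to D, down to J, 2× left (reaching H), up to B, left to A, 2× down (reaching K), 3× right (reaching N) — 11 moves in all.
Check: all 12 open cells covered.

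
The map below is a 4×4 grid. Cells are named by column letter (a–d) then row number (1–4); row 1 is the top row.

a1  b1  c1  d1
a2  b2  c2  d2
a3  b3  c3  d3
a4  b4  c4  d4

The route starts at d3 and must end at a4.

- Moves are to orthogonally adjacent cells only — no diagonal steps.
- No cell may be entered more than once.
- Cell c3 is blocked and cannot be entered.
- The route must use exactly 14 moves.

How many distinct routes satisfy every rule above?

Need simple routes of exactly 14 moves from d3 to a4 (Manhattan distance 4, so 5 moves are spent on a detour and 5 undoing it).
Enumerating: d3 d4 c4 b4 b3 b2 c2 d2 d1 c1 b1 a1 a2 a3 a4.
That gives 1 route.

1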